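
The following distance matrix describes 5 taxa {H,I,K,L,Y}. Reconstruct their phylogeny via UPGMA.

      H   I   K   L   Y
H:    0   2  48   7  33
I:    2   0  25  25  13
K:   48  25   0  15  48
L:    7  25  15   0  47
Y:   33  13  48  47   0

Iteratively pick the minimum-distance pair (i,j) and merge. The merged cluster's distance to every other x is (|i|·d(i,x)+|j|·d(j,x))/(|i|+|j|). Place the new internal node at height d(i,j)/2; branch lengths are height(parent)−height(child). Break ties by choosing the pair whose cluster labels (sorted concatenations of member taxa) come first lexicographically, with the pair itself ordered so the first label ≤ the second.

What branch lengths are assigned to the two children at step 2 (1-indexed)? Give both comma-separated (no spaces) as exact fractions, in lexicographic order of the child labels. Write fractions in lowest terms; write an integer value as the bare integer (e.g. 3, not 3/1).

1. join H+I (d=2) ⇒ HI; edges |H|=1, |I|=1
  updated: d(HI,K)=73/2, d(HI,L)=16, d(HI,Y)=23
2. join K+L (d=15) ⇒ KL; edges |K|=15/2, |L|=15/2
  updated: d(HI,KL)=105/4, d(KL,Y)=95/2
3. join HI+Y (d=23) ⇒ HIY; edges |HI|=21/2, |Y|=23/2
  updated: d(HIY,KL)=100/3
4. join HIY+KL (d=100/3) ⇒ HIKLY; edges |HIY|=31/6, |KL|=55/6
final tree: (((H:1,I:1):21/2,Y:23/2):31/6,(K:15/2,L:15/2):55/6)
total length: 160/3

15/2,15/2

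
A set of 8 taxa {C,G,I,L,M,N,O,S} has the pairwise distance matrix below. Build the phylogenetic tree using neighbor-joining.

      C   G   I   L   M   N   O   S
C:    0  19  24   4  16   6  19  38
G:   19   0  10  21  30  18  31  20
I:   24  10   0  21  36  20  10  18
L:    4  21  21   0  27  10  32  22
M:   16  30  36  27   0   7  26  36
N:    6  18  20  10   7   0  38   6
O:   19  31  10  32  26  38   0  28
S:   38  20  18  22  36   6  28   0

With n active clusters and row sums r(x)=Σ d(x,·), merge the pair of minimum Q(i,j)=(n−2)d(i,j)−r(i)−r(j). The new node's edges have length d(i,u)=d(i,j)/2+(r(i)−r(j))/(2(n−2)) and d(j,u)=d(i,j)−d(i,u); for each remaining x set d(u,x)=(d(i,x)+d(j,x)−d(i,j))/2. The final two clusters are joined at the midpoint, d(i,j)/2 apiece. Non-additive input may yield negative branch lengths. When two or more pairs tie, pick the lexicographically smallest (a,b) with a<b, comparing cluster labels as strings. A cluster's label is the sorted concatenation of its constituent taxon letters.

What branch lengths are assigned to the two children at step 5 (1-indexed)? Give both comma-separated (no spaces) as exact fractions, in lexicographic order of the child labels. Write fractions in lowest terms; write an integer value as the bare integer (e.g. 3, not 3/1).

53/8,8

iteration 1: select I,O (d=10, Q=-263); attach at lengths (5/4, 35/4); label the merged cluster IO
  updated: d(C,IO)=33/2, d(G,IO)=31/2, d(IO,L)=43/2, d(IO,M)=26, d(IO,N)=24, d(IO,S)=18
iteration 2: select C,L (d=4, Q=-185); attach at lengths (7/5, 13/5); label the merged cluster CL
  updated: d(CL,G)=18, d(CL,IO)=17, d(CL,M)=39/2, d(CL,N)=6, d(CL,S)=28
iteration 3: select M,N (d=7, Q=-303/2); attach at lengths (171/16, -59/16); label the merged cluster MN
  updated: d(CL,MN)=37/4, d(G,MN)=41/2, d(IO,MN)=43/2, d(MN,S)=35/2
iteration 4: select CL,MN (d=37/4, Q=-453/4); attach at lengths (125/24, 97/24); label the merged cluster CLMN
  updated: d(CLMN,G)=117/8, d(CLMN,IO)=117/8, d(CLMN,S)=145/8
iteration 5: select CLMN,G (d=117/8, Q=-273/4); attach at lengths (53/8, 8); label the merged cluster CGLMN
  updated: d(CGLMN,IO)=31/4, d(CGLMN,S)=47/4
iteration 6: select CGLMN,IO (d=31/4, Q=-75/2); attach at lengths (3/4, 7); label the merged cluster CGILMNO
  updated: d(CGILMNO,S)=11
iteration 7: select CGILMNO,S (d=11); attach at lengths (11/2, 11/2); label the merged cluster CGILMNOS
final tree: (((((C:7/5,L:13/5):125/24,(M:171/16,N:-59/16):97/24):53/8,G:8):3/4,(I:5/4,O:35/4):7):11/2,S:11/2)
total length: 509/8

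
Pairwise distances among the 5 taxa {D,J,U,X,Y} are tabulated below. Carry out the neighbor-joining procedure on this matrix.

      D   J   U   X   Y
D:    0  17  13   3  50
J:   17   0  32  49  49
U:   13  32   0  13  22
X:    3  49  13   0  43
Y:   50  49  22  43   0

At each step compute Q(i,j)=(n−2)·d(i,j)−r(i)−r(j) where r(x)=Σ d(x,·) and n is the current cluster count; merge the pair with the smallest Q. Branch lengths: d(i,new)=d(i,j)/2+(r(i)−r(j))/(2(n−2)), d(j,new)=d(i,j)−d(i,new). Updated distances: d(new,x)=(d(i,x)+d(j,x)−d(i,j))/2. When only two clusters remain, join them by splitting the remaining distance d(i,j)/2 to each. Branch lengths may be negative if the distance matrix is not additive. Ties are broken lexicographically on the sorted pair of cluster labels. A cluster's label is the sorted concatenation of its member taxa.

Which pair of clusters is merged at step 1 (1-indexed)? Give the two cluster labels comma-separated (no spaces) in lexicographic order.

D,X

1. join D+X (d=3, Q=-182) ⇒ DX; edges |D|=-8/3, |X|=17/3
  updated: d(DX,J)=63/2, d(DX,U)=23/2, d(DX,Y)=45
2. join DX+J (d=63/2, Q=-275/2) ⇒ DJX; edges |DX|=77/8, |J|=175/8
  updated: d(DJX,U)=6, d(DJX,Y)=125/4
3. join DJX+U (d=6, Q=-237/4) ⇒ DJUX; edges |DJX|=61/8, |U|=-13/8
  updated: d(DJUX,Y)=189/8
4. join DJUX+Y (d=189/8) ⇒ DJUXY; edges |DJUX|=189/16, |Y|=189/16
final tree: ((((D:-8/3,X:17/3):77/8,J:175/8):61/8,U:-13/8):189/16,Y:189/16)
total length: 513/8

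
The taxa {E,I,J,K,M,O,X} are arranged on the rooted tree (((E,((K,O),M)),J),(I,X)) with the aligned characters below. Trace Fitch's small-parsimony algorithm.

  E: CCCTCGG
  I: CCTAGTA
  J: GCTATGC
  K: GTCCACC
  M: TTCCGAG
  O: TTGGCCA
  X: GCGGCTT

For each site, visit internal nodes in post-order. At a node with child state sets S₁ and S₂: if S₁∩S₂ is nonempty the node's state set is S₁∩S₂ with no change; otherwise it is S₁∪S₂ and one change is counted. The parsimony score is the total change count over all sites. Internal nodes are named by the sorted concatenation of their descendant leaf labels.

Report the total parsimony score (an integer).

[col 0] KO: children K:{G}, O:{T} ∪→ {G,T}; cost 1
[col 0] KMO: children KO:{G,T}, M:{T} ∩→ {T}; cost 0
[col 0] EKMO: children E:{C}, KMO:{T} ∪→ {C,T}; cost 1
[col 0] EJKMO: children EKMO:{C,T}, J:{G} ∪→ {C,G,T}; cost 1
[col 0] IX: children I:{C}, X:{G} ∪→ {C,G}; cost 1
[col 0] EIJKMOX: children EJKMO:{C,G,T}, IX:{C,G} ∩→ {C,G}; cost 0
[col 1] KO: children K:{T}, O:{T} ∩→ {T}; cost 0
[col 1] KMO: children KO:{T}, M:{T} ∩→ {T}; cost 0
[col 1] EKMO: children E:{C}, KMO:{T} ∪→ {C,T}; cost 1
[col 1] EJKMO: children EKMO:{C,T}, J:{C} ∩→ {C}; cost 0
[col 1] IX: children I:{C}, X:{C} ∩→ {C}; cost 0
[col 1] EIJKMOX: children EJKMO:{C}, IX:{C} ∩→ {C}; cost 0
[col 2] KO: children K:{C}, O:{G} ∪→ {C,G}; cost 1
[col 2] KMO: children KO:{C,G}, M:{C} ∩→ {C}; cost 0
[col 2] EKMO: children E:{C}, KMO:{C} ∩→ {C}; cost 0
[col 2] EJKMO: children EKMO:{C}, J:{T} ∪→ {C,T}; cost 1
[col 2] IX: children I:{T}, X:{G} ∪→ {G,T}; cost 1
[col 2] EIJKMOX: children EJKMO:{C,T}, IX:{G,T} ∩→ {T}; cost 0
[col 3] KO: children K:{C}, O:{G} ∪→ {C,G}; cost 1
[col 3] KMO: children KO:{C,G}, M:{C} ∩→ {C}; cost 0
[col 3] EKMO: children E:{T}, KMO:{C} ∪→ {C,T}; cost 1
[col 3] EJKMO: children EKMO:{C,T}, J:{A} ∪→ {A,C,T}; cost 1
[col 3] IX: children I:{A}, X:{G} ∪→ {A,G}; cost 1
[col 3] EIJKMOX: children EJKMO:{A,C,T}, IX:{A,G} ∩→ {A}; cost 0
[col 4] KO: children K:{A}, O:{C} ∪→ {A,C}; cost 1
[col 4] KMO: children KO:{A,C}, M:{G} ∪→ {A,C,G}; cost 1
[col 4] EKMO: children E:{C}, KMO:{A,C,G} ∩→ {C}; cost 0
[col 4] EJKMO: children EKMO:{C}, J:{T} ∪→ {C,T}; cost 1
[col 4] IX: children I:{G}, X:{C} ∪→ {C,G}; cost 1
[col 4] EIJKMOX: children EJKMO:{C,T}, IX:{C,G} ∩→ {C}; cost 0
[col 5] KO: children K:{C}, O:{C} ∩→ {C}; cost 0
[col 5] KMO: children KO:{C}, M:{A} ∪→ {A,C}; cost 1
[col 5] EKMO: children E:{G}, KMO:{A,C} ∪→ {A,C,G}; cost 1
[col 5] EJKMO: children EKMO:{A,C,G}, J:{G} ∩→ {G}; cost 0
[col 5] IX: children I:{T}, X:{T} ∩→ {T}; cost 0
[col 5] EIJKMOX: children EJKMO:{G}, IX:{T} ∪→ {G,T}; cost 1
[col 6] KO: children K:{C}, O:{A} ∪→ {A,C}; cost 1
[col 6] KMO: children KO:{A,C}, M:{G} ∪→ {A,C,G}; cost 1
[col 6] EKMO: children E:{G}, KMO:{A,C,G} ∩→ {G}; cost 0
[col 6] EJKMO: children EKMO:{G}, J:{C} ∪→ {C,G}; cost 1
[col 6] IX: children I:{A}, X:{T} ∪→ {A,T}; cost 1
[col 6] EIJKMOX: children EJKMO:{C,G}, IX:{A,T} ∪→ {A,C,G,T}; cost 1
per-site changes: [4, 1, 3, 4, 4, 3, 5]; total = 24

24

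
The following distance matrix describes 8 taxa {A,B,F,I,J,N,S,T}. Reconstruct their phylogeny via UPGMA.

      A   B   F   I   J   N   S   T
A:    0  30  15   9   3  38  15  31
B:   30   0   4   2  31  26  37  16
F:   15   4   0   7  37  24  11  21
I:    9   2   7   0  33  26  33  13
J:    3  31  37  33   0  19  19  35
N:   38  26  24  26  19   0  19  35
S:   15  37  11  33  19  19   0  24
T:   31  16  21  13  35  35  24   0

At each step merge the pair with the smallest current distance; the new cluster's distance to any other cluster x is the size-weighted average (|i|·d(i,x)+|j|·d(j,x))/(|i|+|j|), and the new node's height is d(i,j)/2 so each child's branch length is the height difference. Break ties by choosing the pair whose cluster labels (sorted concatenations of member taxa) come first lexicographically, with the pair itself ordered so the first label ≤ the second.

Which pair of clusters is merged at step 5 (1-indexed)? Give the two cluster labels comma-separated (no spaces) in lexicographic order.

step 1: merge (B,I) at d=2; branch lengths B→1, I→1; new cluster BI
  updated: d(A,BI)=39/2, d(BI,F)=11/2, d(BI,J)=32, d(BI,N)=26, d(BI,S)=35, d(BI,T)=29/2
step 2: merge (A,J) at d=3; branch lengths A→3/2, J→3/2; new cluster AJ
  updated: d(AJ,BI)=103/4, d(AJ,F)=26, d(AJ,N)=57/2, d(AJ,S)=17, d(AJ,T)=33
step 3: merge (BI,F) at d=11/2; branch lengths BI→7/4, F→11/4; new cluster BFI
  updated: d(AJ,BFI)=155/6, d(BFI,N)=76/3, d(BFI,S)=27, d(BFI,T)=50/3
step 4: merge (BFI,T) at d=50/3; branch lengths BFI→67/12, T→25/3; new cluster BFIT
  updated: d(AJ,BFIT)=221/8, d(BFIT,N)=111/4, d(BFIT,S)=105/4
step 5: merge (AJ,S) at d=17; branch lengths AJ→7, S→17/2; new cluster AJS
  updated: d(AJS,BFIT)=163/6, d(AJS,N)=76/3
step 6: merge (AJS,N) at d=76/3; branch lengths AJS→25/6, N→38/3; new cluster AJNS
  updated: d(AJNS,BFIT)=437/16
step 7: merge (AJNS,BFIT) at d=437/16; branch lengths AJNS→95/96, BFIT→511/96; new cluster ABFIJNST
final tree: ((((A:3/2,J:3/2):7,S:17/2):25/6,N:38/3):95/96,(((B:1,I:1):7/4,F:11/4):67/12,T:25/3):511/96)
total length: 993/16

AJ,S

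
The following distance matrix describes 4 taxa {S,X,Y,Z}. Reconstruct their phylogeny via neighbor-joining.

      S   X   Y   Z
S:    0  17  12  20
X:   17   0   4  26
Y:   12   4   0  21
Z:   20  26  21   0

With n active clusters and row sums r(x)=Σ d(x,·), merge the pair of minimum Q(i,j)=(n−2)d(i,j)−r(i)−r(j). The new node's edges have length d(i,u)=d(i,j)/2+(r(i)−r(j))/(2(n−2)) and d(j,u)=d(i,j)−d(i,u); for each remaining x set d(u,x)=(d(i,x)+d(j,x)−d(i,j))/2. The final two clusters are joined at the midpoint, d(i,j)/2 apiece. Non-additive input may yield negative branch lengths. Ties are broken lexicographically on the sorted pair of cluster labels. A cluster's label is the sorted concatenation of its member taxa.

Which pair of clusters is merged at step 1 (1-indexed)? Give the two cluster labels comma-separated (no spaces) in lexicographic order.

step 1: merge (S,Z) at d=20, Q=-76; branch lengths S→11/2, Z→29/2; new cluster SZ
  updated: d(SZ,X)=23/2, d(SZ,Y)=13/2
step 2: merge (SZ,X) at d=23/2, Q=-22; branch lengths SZ→7, X→9/2; new cluster SXZ
  updated: d(SXZ,Y)=-1/2
step 3: merge (SXZ,Y) at d=-1/2; branch lengths SXZ→-1/4, Y→-1/4; new cluster SXYZ
final tree: (((S:11/2,Z:29/2):7,X:9/2):-1/4,Y:-1/4)
total length: 31

S,Z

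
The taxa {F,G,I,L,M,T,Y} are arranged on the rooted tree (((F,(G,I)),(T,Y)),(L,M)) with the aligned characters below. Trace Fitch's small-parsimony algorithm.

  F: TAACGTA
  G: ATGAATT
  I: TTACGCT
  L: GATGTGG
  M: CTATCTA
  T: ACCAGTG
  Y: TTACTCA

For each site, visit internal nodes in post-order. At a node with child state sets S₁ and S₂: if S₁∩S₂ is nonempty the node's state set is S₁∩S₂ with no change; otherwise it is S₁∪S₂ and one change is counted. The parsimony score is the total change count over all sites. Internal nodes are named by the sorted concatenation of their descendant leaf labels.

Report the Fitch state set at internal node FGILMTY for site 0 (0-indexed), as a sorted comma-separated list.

[col 0] GI: children G:{A}, I:{T} ∪→ {A,T}; cost 1
[col 0] FGI: children F:{T}, GI:{A,T} ∩→ {T}; cost 0
[col 0] TY: children T:{A}, Y:{T} ∪→ {A,T}; cost 1
[col 0] FGITY: children FGI:{T}, TY:{A,T} ∩→ {T}; cost 0
[col 0] LM: children L:{G}, M:{C} ∪→ {C,G}; cost 1
[col 0] FGILMTY: children FGITY:{T}, LM:{C,G} ∪→ {C,G,T}; cost 1
[col 1] GI: children G:{T}, I:{T} ∩→ {T}; cost 0
[col 1] FGI: children F:{A}, GI:{T} ∪→ {A,T}; cost 1
[col 1] TY: children T:{C}, Y:{T} ∪→ {C,T}; cost 1
[col 1] FGITY: children FGI:{A,T}, TY:{C,T} ∩→ {T}; cost 0
[col 1] LM: children L:{A}, M:{T} ∪→ {A,T}; cost 1
[col 1] FGILMTY: children FGITY:{T}, LM:{A,T} ∩→ {T}; cost 0
[col 2] GI: children G:{G}, I:{A} ∪→ {A,G}; cost 1
[col 2] FGI: children F:{A}, GI:{A,G} ∩→ {A}; cost 0
[col 2] TY: children T:{C}, Y:{A} ∪→ {A,C}; cost 1
[col 2] FGITY: children FGI:{A}, TY:{A,C} ∩→ {A}; cost 0
[col 2] LM: children L:{T}, M:{A} ∪→ {A,T}; cost 1
[col 2] FGILMTY: children FGITY:{A}, LM:{A,T} ∩→ {A}; cost 0
[col 3] GI: children G:{A}, I:{C} ∪→ {A,C}; cost 1
[col 3] FGI: children F:{C}, GI:{A,C} ∩→ {C}; cost 0
[col 3] TY: children T:{A}, Y:{C} ∪→ {A,C}; cost 1
[col 3] FGITY: children FGI:{C}, TY:{A,C} ∩→ {C}; cost 0
[col 3] LM: children L:{G}, M:{T} ∪→ {G,T}; cost 1
[col 3] FGILMTY: children FGITY:{C}, LM:{G,T} ∪→ {C,G,T}; cost 1
[col 4] GI: children G:{A}, I:{G} ∪→ {A,G}; cost 1
[col 4] FGI: children F:{G}, GI:{A,G} ∩→ {G}; cost 0
[col 4] TY: children T:{G}, Y:{T} ∪→ {G,T}; cost 1
[col 4] FGITY: children FGI:{G}, TY:{G,T} ∩→ {G}; cost 0
[col 4] LM: children L:{T}, M:{C} ∪→ {C,T}; cost 1
[col 4] FGILMTY: children FGITY:{G}, LM:{C,T} ∪→ {C,G,T}; cost 1
[col 5] GI: children G:{T}, I:{C} ∪→ {C,T}; cost 1
[col 5] FGI: children F:{T}, GI:{C,T} ∩→ {T}; cost 0
[col 5] TY: children T:{T}, Y:{C} ∪→ {C,T}; cost 1
[col 5] FGITY: children FGI:{T}, TY:{C,T} ∩→ {T}; cost 0
[col 5] LM: children L:{G}, M:{T} ∪→ {G,T}; cost 1
[col 5] FGILMTY: children FGITY:{T}, LM:{G,T} ∩→ {T}; cost 0
[col 6] GI: children G:{T}, I:{T} ∩→ {T}; cost 0
[col 6] FGI: children F:{A}, GI:{T} ∪→ {A,T}; cost 1
[col 6] TY: children T:{G}, Y:{A} ∪→ {A,G}; cost 1
[col 6] FGITY: children FGI:{A,T}, TY:{A,G} ∩→ {A}; cost 0
[col 6] LM: children L:{G}, M:{A} ∪→ {A,G}; cost 1
[col 6] FGILMTY: children FGITY:{A}, LM:{A,G} ∩→ {A}; cost 0
per-site changes: [4, 3, 3, 4, 4, 3, 3]; total = 24

C,G,T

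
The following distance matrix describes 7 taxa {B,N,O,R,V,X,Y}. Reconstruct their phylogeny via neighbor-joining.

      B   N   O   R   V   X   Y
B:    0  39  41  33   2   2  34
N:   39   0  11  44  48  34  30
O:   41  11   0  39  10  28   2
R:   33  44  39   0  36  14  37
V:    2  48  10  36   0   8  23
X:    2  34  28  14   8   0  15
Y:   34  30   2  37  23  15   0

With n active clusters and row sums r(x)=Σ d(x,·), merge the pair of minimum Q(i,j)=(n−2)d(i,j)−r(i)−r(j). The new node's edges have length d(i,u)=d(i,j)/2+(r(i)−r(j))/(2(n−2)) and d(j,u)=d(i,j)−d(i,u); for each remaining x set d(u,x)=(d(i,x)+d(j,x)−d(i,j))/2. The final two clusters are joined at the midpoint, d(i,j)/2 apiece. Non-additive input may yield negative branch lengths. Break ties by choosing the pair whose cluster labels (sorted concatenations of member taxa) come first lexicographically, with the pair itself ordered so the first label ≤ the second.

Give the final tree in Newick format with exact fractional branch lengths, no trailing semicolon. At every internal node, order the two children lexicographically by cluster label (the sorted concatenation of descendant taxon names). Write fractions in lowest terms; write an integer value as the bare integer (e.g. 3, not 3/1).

iteration 1: select N,O (d=11, Q=-282); attach at lengths (13, -2); label the merged cluster NO
  updated: d(B,NO)=69/2, d(NO,R)=36, d(NO,V)=47/2, d(NO,X)=51/2, d(NO,Y)=21/2
iteration 2: select NO,Y (d=21/2, Q=-415/2); attach at lengths (105/16, 63/16); label the merged cluster NOY
  updated: d(B,NOY)=29, d(NOY,R)=125/4, d(NOY,V)=18, d(NOY,X)=15
iteration 3: select B,V (d=2, Q=-124); attach at lengths (4/3, 2/3); label the merged cluster BV
  updated: d(BV,NOY)=45/2, d(BV,R)=67/2, d(BV,X)=4
iteration 4: select BV,X (d=4, Q=-85); attach at lengths (35/4, -19/4); label the merged cluster BVX
  updated: d(BVX,NOY)=67/4, d(BVX,R)=87/4
iteration 5: select BVX,NOY (d=67/4, Q=-279/4); attach at lengths (29/8, 105/8); label the merged cluster BNOVXY
  updated: d(BNOVXY,R)=145/8
iteration 6: select BNOVXY,R (d=145/8); attach at lengths (145/16, 145/16); label the merged cluster BNORVXY
final tree: ((((B:4/3,V:2/3):35/4,X:-19/4):29/8,((N:13,O:-2):105/16,Y:63/16):105/8):145/16,R:145/16)
total length: 499/8

((((B:4/3,V:2/3):35/4,X:-19/4):29/8,((N:13,O:-2):105/16,Y:63/16):105/8):145/16,R:145/16)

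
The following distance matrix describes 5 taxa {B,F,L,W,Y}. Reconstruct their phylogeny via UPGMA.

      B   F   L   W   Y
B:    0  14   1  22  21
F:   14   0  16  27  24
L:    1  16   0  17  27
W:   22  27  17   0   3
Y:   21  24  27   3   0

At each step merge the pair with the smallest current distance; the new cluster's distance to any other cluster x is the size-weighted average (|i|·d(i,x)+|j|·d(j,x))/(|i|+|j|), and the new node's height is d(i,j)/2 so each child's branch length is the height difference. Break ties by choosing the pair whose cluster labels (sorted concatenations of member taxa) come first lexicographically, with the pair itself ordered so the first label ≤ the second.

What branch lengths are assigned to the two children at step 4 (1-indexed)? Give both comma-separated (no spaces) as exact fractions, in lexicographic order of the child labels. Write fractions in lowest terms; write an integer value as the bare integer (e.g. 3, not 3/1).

step 1: merge (B,L) at d=1; branch lengths B→1/2, L→1/2; new cluster BL
  updated: d(BL,F)=15, d(BL,W)=39/2, d(BL,Y)=24
step 2: merge (W,Y) at d=3; branch lengths W→3/2, Y→3/2; new cluster WY
  updated: d(BL,WY)=87/4, d(F,WY)=51/2
step 3: merge (BL,F) at d=15; branch lengths BL→7, F→15/2; new cluster BFL
  updated: d(BFL,WY)=23
step 4: merge (BFL,WY) at d=23; branch lengths BFL→4, WY→10; new cluster BFLWY
final tree: (((B:1/2,L:1/2):7,F:15/2):4,(W:3/2,Y:3/2):10)
total length: 65/2

4,10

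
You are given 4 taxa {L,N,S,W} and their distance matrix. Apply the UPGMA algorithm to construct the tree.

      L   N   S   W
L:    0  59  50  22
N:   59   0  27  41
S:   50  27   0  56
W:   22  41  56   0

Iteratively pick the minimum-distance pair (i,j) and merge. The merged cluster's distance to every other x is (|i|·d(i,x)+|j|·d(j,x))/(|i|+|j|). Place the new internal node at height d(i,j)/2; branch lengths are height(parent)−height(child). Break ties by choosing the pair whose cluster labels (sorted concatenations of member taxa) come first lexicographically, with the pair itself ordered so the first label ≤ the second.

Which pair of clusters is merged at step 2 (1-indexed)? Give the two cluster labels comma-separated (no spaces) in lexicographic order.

step 1: merge (L,W) at d=22; branch lengths L→11, W→11; new cluster LW
  updated: d(LW,N)=50, d(LW,S)=53
step 2: merge (N,S) at d=27; branch lengths N→27/2, S→27/2; new cluster NS
  updated: d(LW,NS)=103/2
step 3: merge (LW,NS) at d=103/2; branch lengths LW→59/4, NS→49/4; new cluster LNSW
final tree: ((L:11,W:11):59/4,(N:27/2,S:27/2):49/4)
total length: 76

N,S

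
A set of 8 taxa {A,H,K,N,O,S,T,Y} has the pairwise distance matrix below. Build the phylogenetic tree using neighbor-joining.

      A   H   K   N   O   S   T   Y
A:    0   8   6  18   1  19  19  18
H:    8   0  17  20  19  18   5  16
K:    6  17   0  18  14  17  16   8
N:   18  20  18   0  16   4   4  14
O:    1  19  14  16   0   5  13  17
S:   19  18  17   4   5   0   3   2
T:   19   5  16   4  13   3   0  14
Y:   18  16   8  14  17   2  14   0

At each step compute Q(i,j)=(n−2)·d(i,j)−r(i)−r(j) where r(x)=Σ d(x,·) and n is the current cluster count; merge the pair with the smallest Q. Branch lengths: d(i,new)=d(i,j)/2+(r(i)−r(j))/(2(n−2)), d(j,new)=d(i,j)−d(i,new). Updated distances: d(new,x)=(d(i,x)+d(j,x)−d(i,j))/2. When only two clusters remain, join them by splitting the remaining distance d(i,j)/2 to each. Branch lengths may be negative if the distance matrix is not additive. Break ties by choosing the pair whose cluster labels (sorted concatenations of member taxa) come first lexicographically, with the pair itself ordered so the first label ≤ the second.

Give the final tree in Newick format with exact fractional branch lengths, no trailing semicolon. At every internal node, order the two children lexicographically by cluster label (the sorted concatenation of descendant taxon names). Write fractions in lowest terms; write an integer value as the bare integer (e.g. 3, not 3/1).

iteration 1: select A,O (d=1, Q=-168); attach at lengths (5/6, 1/6); label the merged cluster AO
  updated: d(AO,H)=13, d(AO,K)=19/2, d(AO,N)=33/2, d(AO,S)=23/2, d(AO,T)=31/2, d(AO,Y)=17
iteration 2: select H,T (d=5, Q=-243/2); attach at lengths (113/20, -13/20); label the merged cluster HT
  updated: d(AO,HT)=47/4, d(HT,K)=14, d(HT,N)=19/2, d(HT,S)=8, d(HT,Y)=25/2
iteration 3: select AO,K (d=19/2, Q=-379/4); attach at lengths (151/32, 153/32); label the merged cluster AKO
  updated: d(AKO,HT)=65/8, d(AKO,N)=25/2, d(AKO,S)=19/2, d(AKO,Y)=31/4
iteration 4: select S,Y (d=2, Q=-215/4); attach at lengths (-9/8, 25/8); label the merged cluster SY
  updated: d(AKO,SY)=61/8, d(HT,SY)=37/4, d(N,SY)=8
iteration 5: select AKO,HT (d=65/8, Q=-311/8); attach at lengths (141/32, 119/32); label the merged cluster AHKOT
  updated: d(AHKOT,N)=111/16, d(AHKOT,SY)=35/8
iteration 6: select AHKOT,N (d=111/16, Q=-309/16); attach at lengths (53/32, 169/32); label the merged cluster AHKNOT
  updated: d(AHKNOT,SY)=87/32
iteration 7: select AHKNOT,SY (d=87/32); attach at lengths (87/64, 87/64); label the merged cluster AHKNOSTY
final tree: (((((A:5/6,O:1/6):151/32,K:153/32):141/32,(H:113/20,T:-13/20):119/32):53/32,N:169/32):87/64,(S:-9/8,Y:25/8):87/64)
total length: 1129/32

(((((A:5/6,O:1/6):151/32,K:153/32):141/32,(H:113/20,T:-13/20):119/32):53/32,N:169/32):87/64,(S:-9/8,Y:25/8):87/64)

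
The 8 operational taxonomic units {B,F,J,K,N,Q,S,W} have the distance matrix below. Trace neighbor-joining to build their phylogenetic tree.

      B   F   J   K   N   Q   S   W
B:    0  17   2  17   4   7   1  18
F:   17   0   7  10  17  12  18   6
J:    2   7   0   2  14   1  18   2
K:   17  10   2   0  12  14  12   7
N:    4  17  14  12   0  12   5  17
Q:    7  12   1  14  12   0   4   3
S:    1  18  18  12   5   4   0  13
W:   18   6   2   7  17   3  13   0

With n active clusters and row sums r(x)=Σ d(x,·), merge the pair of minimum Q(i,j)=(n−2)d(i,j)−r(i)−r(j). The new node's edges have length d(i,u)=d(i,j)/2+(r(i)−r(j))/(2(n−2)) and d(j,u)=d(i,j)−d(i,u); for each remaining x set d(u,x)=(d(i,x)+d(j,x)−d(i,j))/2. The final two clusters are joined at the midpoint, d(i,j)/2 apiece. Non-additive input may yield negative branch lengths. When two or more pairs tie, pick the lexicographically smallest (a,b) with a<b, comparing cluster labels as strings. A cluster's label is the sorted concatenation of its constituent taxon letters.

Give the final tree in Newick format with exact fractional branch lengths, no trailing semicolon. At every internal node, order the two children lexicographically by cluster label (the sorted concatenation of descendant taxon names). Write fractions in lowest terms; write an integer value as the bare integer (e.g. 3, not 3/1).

((((((B:1/12,S:11/12):17/20,N:63/20):183/32,Q:25/32):111/32,(F:31/6,W:5/6):41/32):39/32,J:-57/32):121/64,K:121/64)

1. join B+S (d=1, Q=-131) ⇒ BS; edges |B|=1/12, |S|=11/12
  updated: d(BS,F)=17, d(BS,J)=19/2, d(BS,K)=14, d(BS,N)=4, d(BS,Q)=5, d(BS,W)=15
2. join BS+N (d=4, Q=-241/2) ⇒ BNS; edges |BS|=17/20, |N|=63/20
  updated: d(BNS,F)=15, d(BNS,J)=39/4, d(BNS,K)=11, d(BNS,Q)=13/2, d(BNS,W)=14
3. join BNS+Q (d=13/2, Q=-267/4) ⇒ BNQS; edges |BNS|=183/32, |Q|=25/32
  updated: d(BNQS,F)=41/4, d(BNQS,J)=17/8, d(BNQS,K)=37/4, d(BNQS,W)=21/4
4. join F+W (d=6, Q=-71/2) ⇒ FW; edges |F|=31/6, |W|=5/6
  updated: d(BNQS,FW)=19/4, d(FW,J)=3/2, d(FW,K)=11/2
5. join BNQS+FW (d=19/4, Q=-147/8) ⇒ BFNQSW; edges |BNQS|=111/32, |FW|=41/32
  updated: d(BFNQSW,J)=-9/16, d(BFNQSW,K)=5
6. join BFNQSW+J (d=-9/16, Q=-103/16) ⇒ BFJNQSW; edges |BFNQSW|=39/32, |J|=-57/32
  updated: d(BFJNQSW,K)=121/32
7. join BFJNQSW+K (d=121/32) ⇒ BFJKNQSW; edges |BFJNQSW|=121/64, |K|=121/64
final tree: ((((((B:1/12,S:11/12):17/20,N:63/20):183/32,Q:25/32):111/32,(F:31/6,W:5/6):41/32):39/32,J:-57/32):121/64,K:121/64)
total length: 815/32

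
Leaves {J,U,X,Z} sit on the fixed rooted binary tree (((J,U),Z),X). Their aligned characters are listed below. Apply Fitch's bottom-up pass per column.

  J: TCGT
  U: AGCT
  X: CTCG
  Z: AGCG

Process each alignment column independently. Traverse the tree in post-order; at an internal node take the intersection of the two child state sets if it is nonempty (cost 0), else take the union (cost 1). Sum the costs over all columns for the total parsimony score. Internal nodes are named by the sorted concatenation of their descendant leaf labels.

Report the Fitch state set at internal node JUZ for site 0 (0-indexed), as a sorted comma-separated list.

[col 0] JU: children J:{T}, U:{A} ∪→ {A,T}; cost 1
[col 0] JUZ: children JU:{A,T}, Z:{A} ∩→ {A}; cost 0
[col 0] JUXZ: children JUZ:{A}, X:{C} ∪→ {A,C}; cost 1
[col 1] JU: children J:{C}, U:{G} ∪→ {C,G}; cost 1
[col 1] JUZ: children JU:{C,G}, Z:{G} ∩→ {G}; cost 0
[col 1] JUXZ: children JUZ:{G}, X:{T} ∪→ {G,T}; cost 1
[col 2] JU: children J:{G}, U:{C} ∪→ {C,G}; cost 1
[col 2] JUZ: children JU:{C,G}, Z:{C} ∩→ {C}; cost 0
[col 2] JUXZ: children JUZ:{C}, X:{C} ∩→ {C}; cost 0
[col 3] JU: children J:{T}, U:{T} ∩→ {T}; cost 0
[col 3] JUZ: children JU:{T}, Z:{G} ∪→ {G,T}; cost 1
[col 3] JUXZ: children JUZ:{G,T}, X:{G} ∩→ {G}; cost 0
per-site changes: [2, 2, 1, 1]; total = 6

A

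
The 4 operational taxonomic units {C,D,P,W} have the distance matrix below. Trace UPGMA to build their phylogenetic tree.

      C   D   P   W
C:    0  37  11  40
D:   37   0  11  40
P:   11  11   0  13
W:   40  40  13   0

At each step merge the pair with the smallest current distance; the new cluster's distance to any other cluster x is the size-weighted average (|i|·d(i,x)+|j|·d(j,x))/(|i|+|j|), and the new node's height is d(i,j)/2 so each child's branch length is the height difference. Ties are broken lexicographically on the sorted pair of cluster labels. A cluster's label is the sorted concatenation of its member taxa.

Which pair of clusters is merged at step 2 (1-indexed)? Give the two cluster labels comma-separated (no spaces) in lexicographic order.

CP,D

step 1: merge (C,P) at d=11; branch lengths C→11/2, P→11/2; new cluster CP
  updated: d(CP,D)=24, d(CP,W)=53/2
step 2: merge (CP,D) at d=24; branch lengths CP→13/2, D→12; new cluster CDP
  updated: d(CDP,W)=31
step 3: merge (CDP,W) at d=31; branch lengths CDP→7/2, W→31/2; new cluster CDPW
final tree: (((C:11/2,P:11/2):13/2,D:12):7/2,W:31/2)
total length: 97/2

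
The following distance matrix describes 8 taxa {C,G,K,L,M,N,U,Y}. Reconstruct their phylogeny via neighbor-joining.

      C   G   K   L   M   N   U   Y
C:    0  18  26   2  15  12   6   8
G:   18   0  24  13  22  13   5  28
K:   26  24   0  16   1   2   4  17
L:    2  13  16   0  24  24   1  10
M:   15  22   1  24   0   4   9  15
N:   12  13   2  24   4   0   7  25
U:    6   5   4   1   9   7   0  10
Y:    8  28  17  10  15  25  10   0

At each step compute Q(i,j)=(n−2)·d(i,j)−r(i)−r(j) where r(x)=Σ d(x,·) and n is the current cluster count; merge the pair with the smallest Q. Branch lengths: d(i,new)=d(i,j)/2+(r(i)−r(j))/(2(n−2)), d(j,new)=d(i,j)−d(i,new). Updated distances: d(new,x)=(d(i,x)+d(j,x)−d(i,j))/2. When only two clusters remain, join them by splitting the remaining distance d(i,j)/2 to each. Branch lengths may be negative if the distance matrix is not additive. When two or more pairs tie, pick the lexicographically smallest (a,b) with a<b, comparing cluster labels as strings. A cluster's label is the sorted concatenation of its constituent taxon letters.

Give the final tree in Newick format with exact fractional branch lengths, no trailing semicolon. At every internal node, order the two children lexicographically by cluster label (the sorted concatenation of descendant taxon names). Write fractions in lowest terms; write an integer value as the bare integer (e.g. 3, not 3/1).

iteration 1: select K,M (d=1, Q=-174); attach at lengths (1/2, 1/2); label the merged cluster KM
  updated: d(C,KM)=20, d(G,KM)=45/2, d(KM,L)=39/2, d(KM,N)=5/2, d(KM,U)=6, d(KM,Y)=31/2
iteration 2: select KM,N (d=5/2, Q=-157); attach at lengths (3/2, 1); label the merged cluster KMN
  updated: d(C,KMN)=59/4, d(G,KMN)=33/2, d(KMN,L)=41/2, d(KMN,U)=21/4, d(KMN,Y)=19
iteration 3: select C,Y (d=8, Q=-367/4); attach at lengths (23/32, 233/32); label the merged cluster CY
  updated: d(CY,G)=19, d(CY,KMN)=103/8, d(CY,L)=2, d(CY,U)=4
iteration 4: select CY,L (d=2, Q=-547/8); attach at lengths (59/48, 37/48); label the merged cluster CLY
  updated: d(CLY,G)=15, d(CLY,KMN)=251/16, d(CLY,U)=3/2
iteration 5: select CLY,U (d=3/2, Q=-655/16); attach at lengths (375/64, -279/64); label the merged cluster CLUY
  updated: d(CLUY,G)=37/4, d(CLUY,KMN)=311/32
iteration 6: select CLUY,G (d=37/4, Q=-1135/32); attach at lengths (79/64, 513/64); label the merged cluster CGLUY
  updated: d(CGLUY,KMN)=543/64
iteration 7: select CGLUY,KMN (d=543/64); attach at lengths (543/128, 543/128); label the merged cluster CGKLMNUY
final tree: (((((C:23/32,Y:233/32):59/48,L:37/48):375/64,U:-279/64):79/64,G:513/64):543/128,((K:1/2,M:1/2):3/2,N:1):543/128)
total length: 2095/64

(((((C:23/32,Y:233/32):59/48,L:37/48):375/64,U:-279/64):79/64,G:513/64):543/128,((K:1/2,M:1/2):3/2,N:1):543/128)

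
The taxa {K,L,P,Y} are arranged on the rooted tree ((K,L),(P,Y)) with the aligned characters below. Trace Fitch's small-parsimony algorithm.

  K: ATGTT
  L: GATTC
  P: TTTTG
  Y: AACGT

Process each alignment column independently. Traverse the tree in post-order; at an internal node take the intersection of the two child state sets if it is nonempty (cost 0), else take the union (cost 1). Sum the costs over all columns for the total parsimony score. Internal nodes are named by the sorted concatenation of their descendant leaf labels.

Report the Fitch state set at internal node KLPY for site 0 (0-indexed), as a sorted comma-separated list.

site 0, node KL: K={A} ∪ L={G} → {A,G} (+1)
site 0, node PY: P={T} ∪ Y={A} → {A,T} (+1)
site 0, node KLPY: KL={A,G} ∩ PY={A,T} → {A} (+0)
site 1, node KL: K={T} ∪ L={A} → {A,T} (+1)
site 1, node PY: P={T} ∪ Y={A} → {A,T} (+1)
site 1, node KLPY: KL={A,T} ∩ PY={A,T} → {A,T} (+0)
site 2, node KL: K={G} ∪ L={T} → {G,T} (+1)
site 2, node PY: P={T} ∪ Y={C} → {C,T} (+1)
site 2, node KLPY: KL={G,T} ∩ PY={C,T} → {T} (+0)
site 3, node KL: K={T} ∩ L={T} → {T} (+0)
site 3, node PY: P={T} ∪ Y={G} → {G,T} (+1)
site 3, node KLPY: KL={T} ∩ PY={G,T} → {T} (+0)
site 4, node KL: K={T} ∪ L={C} → {C,T} (+1)
site 4, node PY: P={G} ∪ Y={T} → {G,T} (+1)
site 4, node KLPY: KL={C,T} ∩ PY={G,T} → {T} (+0)
per-site changes: [2, 2, 2, 1, 2]; total = 9

A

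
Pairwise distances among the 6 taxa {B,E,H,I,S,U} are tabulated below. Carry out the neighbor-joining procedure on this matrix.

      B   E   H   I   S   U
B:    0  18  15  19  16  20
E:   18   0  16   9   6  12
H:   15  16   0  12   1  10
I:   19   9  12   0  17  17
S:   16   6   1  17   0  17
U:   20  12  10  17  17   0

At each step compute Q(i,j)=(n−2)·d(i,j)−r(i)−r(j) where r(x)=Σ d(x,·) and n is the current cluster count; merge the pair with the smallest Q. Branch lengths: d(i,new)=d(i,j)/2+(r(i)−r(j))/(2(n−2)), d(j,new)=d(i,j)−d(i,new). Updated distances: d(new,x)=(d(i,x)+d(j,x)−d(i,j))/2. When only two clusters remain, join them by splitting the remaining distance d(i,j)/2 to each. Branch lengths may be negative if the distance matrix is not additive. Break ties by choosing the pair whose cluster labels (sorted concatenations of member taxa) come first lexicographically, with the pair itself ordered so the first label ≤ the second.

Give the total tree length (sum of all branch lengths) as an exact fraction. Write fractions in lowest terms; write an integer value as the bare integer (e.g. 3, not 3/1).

step 1: merge (H,S) at d=1, Q=-107; branch lengths H→1/8, S→7/8; new cluster HS
  updated: d(B,HS)=15, d(E,HS)=21/2, d(HS,I)=14, d(HS,U)=13
step 2: merge (E,I) at d=9, Q=-163/2; branch lengths E→35/12, I→73/12; new cluster EI
  updated: d(B,EI)=14, d(EI,HS)=31/4, d(EI,U)=10
step 3: merge (B,HS) at d=15, Q=-219/4; branch lengths B→173/16, HS→67/16; new cluster BHS
  updated: d(BHS,EI)=27/8, d(BHS,U)=9
step 4: merge (BHS,EI) at d=27/8, Q=-179/8; branch lengths BHS→19/16, EI→35/16; new cluster BEHIS
  updated: d(BEHIS,U)=125/16
step 5: merge (BEHIS,U) at d=125/16; branch lengths BEHIS→125/32, U→125/32; new cluster BEHISU
final tree: (((B:173/16,(H:1/8,S:7/8):67/16):19/16,(E:35/12,I:73/12):35/16):125/32,U:125/32)
total length: 579/16

579/16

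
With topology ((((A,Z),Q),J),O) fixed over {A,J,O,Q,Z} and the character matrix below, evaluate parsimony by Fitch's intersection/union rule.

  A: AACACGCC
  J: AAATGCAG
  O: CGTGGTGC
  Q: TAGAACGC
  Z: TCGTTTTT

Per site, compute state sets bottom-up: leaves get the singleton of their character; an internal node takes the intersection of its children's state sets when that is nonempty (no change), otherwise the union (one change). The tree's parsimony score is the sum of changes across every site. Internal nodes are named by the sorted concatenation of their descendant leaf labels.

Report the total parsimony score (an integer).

AZ@0: {A} ∪ {T} = {A,T} (union, +1)
AQZ@0: {A,T} ∩ {T} = {T} (intersection, +0)
AJQZ@0: {T} ∪ {A} = {A,T} (union, +1)
AJOQZ@0: {A,T} ∪ {C} = {A,C,T} (union, +1)
AZ@1: {A} ∪ {C} = {A,C} (union, +1)
AQZ@1: {A,C} ∩ {A} = {A} (intersection, +0)
AJQZ@1: {A} ∩ {A} = {A} (intersection, +0)
AJOQZ@1: {A} ∪ {G} = {A,G} (union, +1)
AZ@2: {C} ∪ {G} = {C,G} (union, +1)
AQZ@2: {C,G} ∩ {G} = {G} (intersection, +0)
AJQZ@2: {G} ∪ {A} = {A,G} (union, +1)
AJOQZ@2: {A,G} ∪ {T} = {A,G,T} (union, +1)
AZ@3: {A} ∪ {T} = {A,T} (union, +1)
AQZ@3: {A,T} ∩ {A} = {A} (intersection, +0)
AJQZ@3: {A} ∪ {T} = {A,T} (union, +1)
AJOQZ@3: {A,T} ∪ {G} = {A,G,T} (union, +1)
AZ@4: {C} ∪ {T} = {C,T} (union, +1)
AQZ@4: {C,T} ∪ {A} = {A,C,T} (union, +1)
AJQZ@4: {A,C,T} ∪ {G} = {A,C,G,T} (union, +1)
AJOQZ@4: {A,C,G,T} ∩ {G} = {G} (intersection, +0)
AZ@5: {G} ∪ {T} = {G,T} (union, +1)
AQZ@5: {G,T} ∪ {C} = {C,G,T} (union, +1)
AJQZ@5: {C,G,T} ∩ {C} = {C} (intersection, +0)
AJOQZ@5: {C} ∪ {T} = {C,T} (union, +1)
AZ@6: {C} ∪ {T} = {C,T} (union, +1)
AQZ@6: {C,T} ∪ {G} = {C,G,T} (union, +1)
AJQZ@6: {C,G,T} ∪ {A} = {A,C,G,T} (union, +1)
AJOQZ@6: {A,C,G,T} ∩ {G} = {G} (intersection, +0)
AZ@7: {C} ∪ {T} = {C,T} (union, +1)
AQZ@7: {C,T} ∩ {C} = {C} (intersection, +0)
AJQZ@7: {C} ∪ {G} = {C,G} (union, +1)
AJOQZ@7: {C,G} ∩ {C} = {C} (intersection, +0)
per-site changes: [3, 2, 3, 3, 3, 3, 3, 2]; total = 22

22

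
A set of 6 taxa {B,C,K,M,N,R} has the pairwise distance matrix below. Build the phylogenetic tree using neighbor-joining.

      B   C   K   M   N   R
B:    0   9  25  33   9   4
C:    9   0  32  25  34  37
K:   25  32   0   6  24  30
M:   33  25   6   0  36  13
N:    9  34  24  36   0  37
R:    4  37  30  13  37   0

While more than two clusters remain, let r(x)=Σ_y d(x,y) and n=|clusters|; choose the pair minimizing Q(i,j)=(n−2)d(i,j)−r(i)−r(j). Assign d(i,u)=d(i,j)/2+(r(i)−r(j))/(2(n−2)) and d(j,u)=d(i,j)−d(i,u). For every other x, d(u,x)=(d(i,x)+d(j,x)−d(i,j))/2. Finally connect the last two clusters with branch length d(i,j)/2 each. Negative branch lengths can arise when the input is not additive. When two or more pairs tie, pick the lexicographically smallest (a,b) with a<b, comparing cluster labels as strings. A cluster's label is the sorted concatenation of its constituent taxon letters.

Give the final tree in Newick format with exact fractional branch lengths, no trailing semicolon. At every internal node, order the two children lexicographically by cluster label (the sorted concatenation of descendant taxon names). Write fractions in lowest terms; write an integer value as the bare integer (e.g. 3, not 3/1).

iteration 1: select K,M (d=6, Q=-206); attach at lengths (7/2, 5/2); label the merged cluster KM
  updated: d(B,KM)=26, d(C,KM)=51/2, d(KM,N)=27, d(KM,R)=37/2
iteration 2: select KM,R (d=37/2, Q=-138); attach at lengths (28/3, 55/6); label the merged cluster KMR
  updated: d(B,KMR)=23/4, d(C,KMR)=22, d(KMR,N)=91/4
iteration 3: select B,N (d=9, Q=-143/2); attach at lengths (-6, 15); label the merged cluster BN
  updated: d(BN,C)=17, d(BN,KMR)=39/4
iteration 4: select BN,C (d=17, Q=-195/4); attach at lengths (19/8, 117/8); label the merged cluster BCN
  updated: d(BCN,KMR)=59/8
iteration 5: select BCN,KMR (d=59/8); attach at lengths (59/16, 59/16); label the merged cluster BCKMNR
final tree: (((B:-6,N:15):19/8,C:117/8):59/16,((K:7/2,M:5/2):28/3,R:55/6):59/16)
total length: 463/8

(((B:-6,N:15):19/8,C:117/8):59/16,((K:7/2,M:5/2):28/3,R:55/6):59/16)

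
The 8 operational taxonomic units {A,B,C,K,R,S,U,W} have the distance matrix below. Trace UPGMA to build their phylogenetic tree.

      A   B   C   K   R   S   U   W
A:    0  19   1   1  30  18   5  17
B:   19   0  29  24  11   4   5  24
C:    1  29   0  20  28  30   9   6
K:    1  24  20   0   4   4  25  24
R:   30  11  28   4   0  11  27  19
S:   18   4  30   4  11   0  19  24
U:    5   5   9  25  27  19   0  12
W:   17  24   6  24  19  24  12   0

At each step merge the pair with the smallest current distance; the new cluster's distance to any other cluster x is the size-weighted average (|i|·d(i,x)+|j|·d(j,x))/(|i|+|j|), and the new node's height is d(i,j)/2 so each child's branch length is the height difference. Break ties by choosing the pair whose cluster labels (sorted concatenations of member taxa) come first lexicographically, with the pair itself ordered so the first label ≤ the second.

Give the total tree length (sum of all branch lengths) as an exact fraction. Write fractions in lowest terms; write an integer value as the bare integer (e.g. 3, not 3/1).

995/24

iteration 1: select A,C (d=1); attach at lengths (1/2, 1/2); label the merged cluster AC
  updated: d(AC,B)=24, d(AC,K)=21/2, d(AC,R)=29, d(AC,S)=24, d(AC,U)=7, d(AC,W)=23/2
iteration 2: select B,S (d=4); attach at lengths (2, 2); label the merged cluster BS
  updated: d(AC,BS)=24, d(BS,K)=14, d(BS,R)=11, d(BS,U)=12, d(BS,W)=24
iteration 3: select K,R (d=4); attach at lengths (2, 2); label the merged cluster KR
  updated: d(AC,KR)=79/4, d(BS,KR)=25/2, d(KR,U)=26, d(KR,W)=43/2
iteration 4: select AC,U (d=7); attach at lengths (3, 7/2); label the merged cluster ACU
  updated: d(ACU,BS)=20, d(ACU,KR)=131/6, d(ACU,W)=35/3
iteration 5: select ACU,W (d=35/3); attach at lengths (7/3, 35/6); label the merged cluster ACUW
  updated: d(ACUW,BS)=21, d(ACUW,KR)=87/4
iteration 6: select BS,KR (d=25/2); attach at lengths (17/4, 17/4); label the merged cluster BKRS
  updated: d(ACUW,BKRS)=171/8
iteration 7: select ACUW,BKRS (d=171/8); attach at lengths (233/48, 71/16); label the merged cluster ABCKRSUW
final tree: ((((A:1/2,C:1/2):3,U:7/2):7/3,W:35/6):233/48,((B:2,S:2):17/4,(K:2,R:2):17/4):71/16)
total length: 995/24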